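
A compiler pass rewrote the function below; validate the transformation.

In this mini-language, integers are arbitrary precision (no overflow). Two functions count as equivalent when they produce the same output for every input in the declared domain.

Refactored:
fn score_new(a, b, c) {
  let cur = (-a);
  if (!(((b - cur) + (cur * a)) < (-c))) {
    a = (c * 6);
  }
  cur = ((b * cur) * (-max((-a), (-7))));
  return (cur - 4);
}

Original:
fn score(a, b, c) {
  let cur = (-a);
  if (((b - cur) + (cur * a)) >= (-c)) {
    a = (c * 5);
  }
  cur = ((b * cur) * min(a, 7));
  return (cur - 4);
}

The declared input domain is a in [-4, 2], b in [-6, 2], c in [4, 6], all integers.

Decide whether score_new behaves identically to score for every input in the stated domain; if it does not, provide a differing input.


Although `5` became `6`, no input in the stated domain can expose it.
Spot check at a=-1, b=0, c=4 — score: cur=1, then (((b - cur) + (cur * a)) >= (-c)) is true, then a=20, then cur=0, then returns -4. score_new: cur=1, then (!(((b - cur) + (cur * a)) < (-c))) is true, then a=24, then cur=0, then returns -4. Both give -4.
An exhaustive pass over the 189 declared inputs shows identical outputs.
verdict: equivalent


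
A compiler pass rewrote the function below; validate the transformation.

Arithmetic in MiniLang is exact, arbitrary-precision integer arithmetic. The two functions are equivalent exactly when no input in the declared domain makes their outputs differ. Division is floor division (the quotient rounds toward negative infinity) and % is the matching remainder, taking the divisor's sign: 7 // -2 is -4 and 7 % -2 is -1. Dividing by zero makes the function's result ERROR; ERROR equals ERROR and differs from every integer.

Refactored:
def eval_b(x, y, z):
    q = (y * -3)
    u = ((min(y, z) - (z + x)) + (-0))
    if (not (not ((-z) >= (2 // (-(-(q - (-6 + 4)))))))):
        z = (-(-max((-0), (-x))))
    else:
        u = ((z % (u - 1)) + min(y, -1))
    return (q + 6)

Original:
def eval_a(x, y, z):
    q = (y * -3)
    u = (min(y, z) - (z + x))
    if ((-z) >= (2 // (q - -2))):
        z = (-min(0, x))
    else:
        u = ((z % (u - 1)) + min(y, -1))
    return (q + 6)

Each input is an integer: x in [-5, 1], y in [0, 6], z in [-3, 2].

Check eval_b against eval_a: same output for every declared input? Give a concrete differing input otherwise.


Differences: boolean connective usage differs, and arithmetic usage differs, and constant usage differs, and min/max/abs usage differs — yet all 294 inputs agree.
verdict: equivalent


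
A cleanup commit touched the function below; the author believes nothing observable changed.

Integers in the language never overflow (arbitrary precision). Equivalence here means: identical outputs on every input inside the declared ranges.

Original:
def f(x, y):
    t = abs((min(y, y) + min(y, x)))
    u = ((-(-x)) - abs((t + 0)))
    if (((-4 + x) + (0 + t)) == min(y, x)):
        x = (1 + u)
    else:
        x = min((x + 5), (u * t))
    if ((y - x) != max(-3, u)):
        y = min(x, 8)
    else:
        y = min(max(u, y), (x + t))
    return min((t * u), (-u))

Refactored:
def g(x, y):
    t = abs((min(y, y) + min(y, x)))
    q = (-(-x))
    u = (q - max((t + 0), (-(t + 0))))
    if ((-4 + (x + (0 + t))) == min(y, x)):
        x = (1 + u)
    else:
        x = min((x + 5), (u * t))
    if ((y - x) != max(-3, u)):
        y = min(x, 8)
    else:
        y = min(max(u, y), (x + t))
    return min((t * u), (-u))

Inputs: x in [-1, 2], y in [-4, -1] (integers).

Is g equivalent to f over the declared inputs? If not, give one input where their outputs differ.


Behavior is preserved: although statement counts differ; and constant usage differs; and min/max/abs usage differs; and local variable names differ; and arithmetic usage differs, the outputs never diverge.
As a probe, take x=-1, y=-4: f runs t=8, then u=-9, then (((-4 + x) + (0 + t)) == min(y, x)) is false, then x=-72, then ((y - x) != max(-3, u)) is true, then y=-72, then returns -72; g runs t=8, then q=-1, then u=-9, then ((-4 + (x + (0 + t))) == min(y, x)) is false, then x=-72, then ((y - x) != max(-3, u)) is true, then y=-72, then returns -72; both end at -72.
Checked all 16 inputs in the declared domain: the outputs agree on every one.
verdict: equivalent


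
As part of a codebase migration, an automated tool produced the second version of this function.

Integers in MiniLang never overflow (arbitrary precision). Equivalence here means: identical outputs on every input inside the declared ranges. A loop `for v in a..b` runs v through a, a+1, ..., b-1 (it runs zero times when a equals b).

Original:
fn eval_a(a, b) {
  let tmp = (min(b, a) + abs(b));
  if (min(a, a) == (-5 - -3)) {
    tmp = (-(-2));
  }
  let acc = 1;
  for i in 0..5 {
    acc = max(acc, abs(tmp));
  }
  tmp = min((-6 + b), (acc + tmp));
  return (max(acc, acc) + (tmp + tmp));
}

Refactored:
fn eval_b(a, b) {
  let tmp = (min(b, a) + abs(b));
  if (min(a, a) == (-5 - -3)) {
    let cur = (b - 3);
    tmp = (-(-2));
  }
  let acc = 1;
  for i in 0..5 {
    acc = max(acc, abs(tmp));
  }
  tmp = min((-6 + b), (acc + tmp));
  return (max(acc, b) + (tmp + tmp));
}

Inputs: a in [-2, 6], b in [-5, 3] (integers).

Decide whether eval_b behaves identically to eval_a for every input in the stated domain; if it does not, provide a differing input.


Run the pair on a=-2, b=3.
eval_a: tmp = 1; (min(a, a) == (-5 - -3)) -> true; tmp = 2; acc = 1; [i=0]; acc = 2; [i=1]; acc = 2; [i=2]; acc = 2; [i=3]; acc = 2; [i=4]; acc = 2; tmp = -3; return -4
eval_b: tmp = 1; (min(a, a) == (-5 - -3)) -> true; cur = 0; tmp = 2; acc = 1; [i=0]; acc = 2; [i=1]; acc = 2; [i=2]; acc = 2; [i=3]; acc = 2; [i=4]; acc = 2; tmp = -3; return -3
-4 != -3, so the rewrite changes behavior.
verdict: not equivalent; witness: a=-2, b=3


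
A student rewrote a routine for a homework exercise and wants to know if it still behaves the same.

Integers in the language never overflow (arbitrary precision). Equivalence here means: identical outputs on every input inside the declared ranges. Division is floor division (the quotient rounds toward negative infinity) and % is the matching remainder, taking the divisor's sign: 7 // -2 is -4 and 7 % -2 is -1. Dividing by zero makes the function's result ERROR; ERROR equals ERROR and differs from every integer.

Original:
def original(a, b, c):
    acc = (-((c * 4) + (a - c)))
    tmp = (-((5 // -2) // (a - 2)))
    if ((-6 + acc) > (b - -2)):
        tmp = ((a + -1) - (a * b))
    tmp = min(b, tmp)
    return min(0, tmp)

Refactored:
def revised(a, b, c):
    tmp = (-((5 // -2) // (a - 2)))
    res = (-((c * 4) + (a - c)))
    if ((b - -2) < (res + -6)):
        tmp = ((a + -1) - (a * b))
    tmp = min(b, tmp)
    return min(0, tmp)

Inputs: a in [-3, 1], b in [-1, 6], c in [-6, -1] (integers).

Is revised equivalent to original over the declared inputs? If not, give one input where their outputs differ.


Changes here: comparison usage differs, plus local variable names differ; the full 240-point sweep finds no disagreement.
verdict: equivalent


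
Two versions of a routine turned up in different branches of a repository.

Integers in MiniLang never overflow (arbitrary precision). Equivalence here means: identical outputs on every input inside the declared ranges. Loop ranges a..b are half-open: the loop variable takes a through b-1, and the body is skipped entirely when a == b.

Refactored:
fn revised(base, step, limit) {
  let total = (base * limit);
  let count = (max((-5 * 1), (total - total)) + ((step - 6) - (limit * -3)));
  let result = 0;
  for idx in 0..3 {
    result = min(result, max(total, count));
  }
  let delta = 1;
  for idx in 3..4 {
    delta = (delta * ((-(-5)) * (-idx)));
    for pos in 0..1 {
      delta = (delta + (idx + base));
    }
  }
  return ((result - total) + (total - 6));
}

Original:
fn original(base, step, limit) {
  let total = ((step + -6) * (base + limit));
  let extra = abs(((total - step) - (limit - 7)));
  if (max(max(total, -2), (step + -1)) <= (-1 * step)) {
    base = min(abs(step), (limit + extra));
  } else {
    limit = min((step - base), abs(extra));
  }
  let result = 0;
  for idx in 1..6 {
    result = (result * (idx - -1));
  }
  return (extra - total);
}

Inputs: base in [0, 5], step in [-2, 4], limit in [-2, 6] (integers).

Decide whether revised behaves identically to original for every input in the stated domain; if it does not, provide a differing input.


Run the pair on base=0, step=-2, limit=-2.
original: total = 16; extra = 27; (max(max(total, -2), (step + -1)) <= (-1 * step)) -> false; limit = -2; result = 0; [idx=1]; result = 0; [idx=2]; result = 0; [idx=3]; result = 0; [idx=4]; result = 0; [idx=5]; result = 0; return 11
revised: total = 0; count = -14; result = 0; [idx=0]; result = 0; [idx=1]; result = 0; [idx=2]; result = 0; delta = 1; [idx=3]; delta = -15; [pos=0]; delta = -12; return -6
11 vs -6 — the two versions disagree here.
verdict: not equivalent; witness: base=0, step=-2, limit=-2


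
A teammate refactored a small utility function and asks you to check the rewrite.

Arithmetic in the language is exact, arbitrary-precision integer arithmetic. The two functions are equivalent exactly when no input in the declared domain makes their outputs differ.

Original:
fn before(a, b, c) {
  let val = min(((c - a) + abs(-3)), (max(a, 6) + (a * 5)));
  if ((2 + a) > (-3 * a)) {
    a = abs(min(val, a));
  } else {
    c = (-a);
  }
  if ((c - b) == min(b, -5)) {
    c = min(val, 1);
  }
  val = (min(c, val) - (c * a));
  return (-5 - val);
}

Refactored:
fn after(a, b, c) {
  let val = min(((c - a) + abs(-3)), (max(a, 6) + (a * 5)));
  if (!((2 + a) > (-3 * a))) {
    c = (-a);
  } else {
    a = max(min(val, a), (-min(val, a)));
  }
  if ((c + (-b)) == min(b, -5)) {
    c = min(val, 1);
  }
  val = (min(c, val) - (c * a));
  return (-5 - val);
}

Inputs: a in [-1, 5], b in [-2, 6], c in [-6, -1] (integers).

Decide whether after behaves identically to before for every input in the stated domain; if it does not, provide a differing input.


Changes here: min/max/abs usage differs, and arithmetic usage differs, and boolean connective usage differs; the full 378-point sweep finds no disagreement.
verdict: equivalent


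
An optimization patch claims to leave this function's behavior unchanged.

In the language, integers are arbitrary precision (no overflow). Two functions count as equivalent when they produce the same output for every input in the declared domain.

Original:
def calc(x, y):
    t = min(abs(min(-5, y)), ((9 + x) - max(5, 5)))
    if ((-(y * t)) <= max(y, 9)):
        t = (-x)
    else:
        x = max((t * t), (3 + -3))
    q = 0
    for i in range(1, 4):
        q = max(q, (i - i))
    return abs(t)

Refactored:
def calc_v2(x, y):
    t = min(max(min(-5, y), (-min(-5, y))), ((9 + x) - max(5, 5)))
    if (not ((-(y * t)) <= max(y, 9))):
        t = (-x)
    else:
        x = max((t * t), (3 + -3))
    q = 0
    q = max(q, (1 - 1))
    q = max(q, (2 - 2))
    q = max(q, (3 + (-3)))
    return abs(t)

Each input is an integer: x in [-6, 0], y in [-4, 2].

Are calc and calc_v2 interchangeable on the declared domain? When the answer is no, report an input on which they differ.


x=-6, y=-4 yields 6 from calc but 2 from calc_v2.
verdict: not equivalent; witness: x=-6, y=-4


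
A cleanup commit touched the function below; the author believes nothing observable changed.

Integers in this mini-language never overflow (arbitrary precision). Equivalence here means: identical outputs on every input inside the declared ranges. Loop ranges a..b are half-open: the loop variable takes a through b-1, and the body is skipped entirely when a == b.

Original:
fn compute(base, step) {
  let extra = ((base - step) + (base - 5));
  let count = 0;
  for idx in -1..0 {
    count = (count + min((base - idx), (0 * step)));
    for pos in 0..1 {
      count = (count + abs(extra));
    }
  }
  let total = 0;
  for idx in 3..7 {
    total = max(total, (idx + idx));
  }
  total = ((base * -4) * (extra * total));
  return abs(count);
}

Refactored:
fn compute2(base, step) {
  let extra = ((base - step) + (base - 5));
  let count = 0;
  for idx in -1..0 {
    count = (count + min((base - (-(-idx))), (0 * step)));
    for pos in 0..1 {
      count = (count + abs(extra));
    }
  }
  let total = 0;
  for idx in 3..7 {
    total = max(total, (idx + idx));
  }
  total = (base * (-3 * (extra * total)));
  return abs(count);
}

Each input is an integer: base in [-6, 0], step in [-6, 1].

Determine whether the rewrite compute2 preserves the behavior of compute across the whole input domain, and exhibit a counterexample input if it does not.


Equivalent. The suspicious edit (`-4` became `-3`) never changes the result for any input inside the declared domain.
Checked all 56 inputs in the declared domain: the outputs agree on every one.
Tracing base=-6, step=-3: compute: extra=-14, then count=0, then (idx=-1), then count=-5, then (pos=0), then count=9, then total=0, then (idx=3), then total=6, then (idx=4), then total=8, then (idx=5), then total=10, then (idx=6), then total=12, then total=-4032, then returns 9 | compute2: extra=-14, then count=0, then (idx=-1), then count=-5, then (pos=0), then count=9, then total=0, then (idx=3), then total=6, then (idx=4), then total=8, then (idx=5), then total=10, then (idx=6), then total=12, then total=-3024, then returns 9 — matching result 9.
verdict: equivalent


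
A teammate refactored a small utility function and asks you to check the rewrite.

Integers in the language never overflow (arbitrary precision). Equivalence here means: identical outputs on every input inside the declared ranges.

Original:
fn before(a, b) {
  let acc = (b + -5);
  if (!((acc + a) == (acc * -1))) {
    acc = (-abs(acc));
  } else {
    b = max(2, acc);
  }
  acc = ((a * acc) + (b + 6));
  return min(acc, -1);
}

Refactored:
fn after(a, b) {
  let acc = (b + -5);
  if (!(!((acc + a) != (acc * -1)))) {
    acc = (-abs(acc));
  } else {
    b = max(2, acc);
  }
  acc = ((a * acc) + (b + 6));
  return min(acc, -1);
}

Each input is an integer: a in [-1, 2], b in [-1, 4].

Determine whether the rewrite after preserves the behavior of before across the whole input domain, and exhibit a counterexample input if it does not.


Comparing the listings, the differences include: comparison usage differs; boolean connective usage differs.
As a probe, take a=0, b=0: before runs acc = -5; (!((acc + a) == (acc * -1))) -> true; acc = -5; acc = 6; return -1; after runs acc = -5; (!(!((acc + a) != (acc * -1)))) -> true; acc = -5; acc = 6; return -1; both end at -1.
Checked all 24 inputs in the declared domain: the outputs agree on every one.
verdict: equivalent


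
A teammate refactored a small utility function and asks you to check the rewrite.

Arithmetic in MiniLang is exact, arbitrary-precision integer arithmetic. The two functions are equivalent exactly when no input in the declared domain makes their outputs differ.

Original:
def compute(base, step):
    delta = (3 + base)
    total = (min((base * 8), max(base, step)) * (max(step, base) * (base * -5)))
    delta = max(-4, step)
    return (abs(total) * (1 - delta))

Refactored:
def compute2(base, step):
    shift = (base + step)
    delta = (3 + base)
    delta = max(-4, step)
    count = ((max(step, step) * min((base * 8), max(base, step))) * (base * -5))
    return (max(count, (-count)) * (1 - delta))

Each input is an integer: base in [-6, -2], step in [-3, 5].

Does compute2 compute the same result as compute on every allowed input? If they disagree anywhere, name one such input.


Consider the input base=-2, step=-3.
compute: delta := 1 | total := 320 | delta := -3 | result 1280
compute2: shift := -5 | delta := 1 | delta := -3 | count := 480 | result 1920
1280 against 1920: the behavior changed.
verdict: not equivalent; witness: base=-2, step=-3


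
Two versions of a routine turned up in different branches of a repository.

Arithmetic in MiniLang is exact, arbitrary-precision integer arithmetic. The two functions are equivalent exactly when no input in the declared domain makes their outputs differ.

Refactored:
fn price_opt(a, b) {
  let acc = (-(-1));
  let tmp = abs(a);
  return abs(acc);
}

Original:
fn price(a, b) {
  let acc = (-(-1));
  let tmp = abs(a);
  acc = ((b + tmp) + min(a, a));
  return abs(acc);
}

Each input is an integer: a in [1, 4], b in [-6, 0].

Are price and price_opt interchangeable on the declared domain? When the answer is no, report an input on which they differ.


The rewrite breaks on a=1, b=-6, where the results are 4 and 1.
price: acc := 1 | tmp := 1 | acc := -4 | result 4
price_opt: acc := 1 | tmp := 1 | result 1
verdict: not equivalent; witness: a=1, b=-6


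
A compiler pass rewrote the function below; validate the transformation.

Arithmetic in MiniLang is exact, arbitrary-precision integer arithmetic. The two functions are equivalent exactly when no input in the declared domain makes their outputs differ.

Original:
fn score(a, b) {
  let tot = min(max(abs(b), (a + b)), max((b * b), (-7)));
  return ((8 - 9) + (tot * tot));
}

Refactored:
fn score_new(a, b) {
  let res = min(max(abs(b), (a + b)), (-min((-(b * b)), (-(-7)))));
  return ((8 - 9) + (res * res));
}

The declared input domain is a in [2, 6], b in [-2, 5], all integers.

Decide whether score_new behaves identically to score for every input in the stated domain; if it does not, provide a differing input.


Reading the diff, among the changes: local variable names differ, min/max/abs usage differs.
Tracing a=4, b=4: score: tot becomes 8; next final value 63 | score_new: res becomes 8; next final value 63 — matching result 63.
Checked all 40 inputs in the declared domain: the outputs agree on every one.
verdict: equivalent


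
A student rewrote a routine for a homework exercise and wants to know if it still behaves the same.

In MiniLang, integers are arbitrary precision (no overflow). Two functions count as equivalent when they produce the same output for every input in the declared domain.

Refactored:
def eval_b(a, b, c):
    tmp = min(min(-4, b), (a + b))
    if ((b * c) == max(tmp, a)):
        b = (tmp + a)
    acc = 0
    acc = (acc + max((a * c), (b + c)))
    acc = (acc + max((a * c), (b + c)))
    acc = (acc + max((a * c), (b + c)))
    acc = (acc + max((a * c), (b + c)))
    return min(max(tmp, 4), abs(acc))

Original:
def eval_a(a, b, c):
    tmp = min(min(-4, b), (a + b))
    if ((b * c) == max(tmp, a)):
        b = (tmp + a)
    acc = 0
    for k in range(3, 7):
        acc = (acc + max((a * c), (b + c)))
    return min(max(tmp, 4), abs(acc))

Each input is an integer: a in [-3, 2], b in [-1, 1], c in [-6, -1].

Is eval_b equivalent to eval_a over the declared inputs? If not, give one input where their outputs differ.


Side by side, the visible changes include: arithmetic usage differs; and loop structure differs; and min/max/abs usage differs; and local variable names differ; and statement counts differ.
One worked example (a=-3, b=1, c=-1) — eval_a: tmp=-4, then ((b * c) == max(tmp, a)) is false, then acc=0, then (k=3), then acc=3, then (k=4), then acc=6, then (k=5), then acc=9, then (k=6), then acc=12, then returns 4; eval_b: tmp=-4, then ((b * c) == max(tmp, a)) is false, then acc=0, then acc=3, then acc=6, then acc=9, then acc=12, then returns 4; agreement on 4.
Checked all 108 inputs in the declared domain: the outputs agree on every one.
verdict: equivalent


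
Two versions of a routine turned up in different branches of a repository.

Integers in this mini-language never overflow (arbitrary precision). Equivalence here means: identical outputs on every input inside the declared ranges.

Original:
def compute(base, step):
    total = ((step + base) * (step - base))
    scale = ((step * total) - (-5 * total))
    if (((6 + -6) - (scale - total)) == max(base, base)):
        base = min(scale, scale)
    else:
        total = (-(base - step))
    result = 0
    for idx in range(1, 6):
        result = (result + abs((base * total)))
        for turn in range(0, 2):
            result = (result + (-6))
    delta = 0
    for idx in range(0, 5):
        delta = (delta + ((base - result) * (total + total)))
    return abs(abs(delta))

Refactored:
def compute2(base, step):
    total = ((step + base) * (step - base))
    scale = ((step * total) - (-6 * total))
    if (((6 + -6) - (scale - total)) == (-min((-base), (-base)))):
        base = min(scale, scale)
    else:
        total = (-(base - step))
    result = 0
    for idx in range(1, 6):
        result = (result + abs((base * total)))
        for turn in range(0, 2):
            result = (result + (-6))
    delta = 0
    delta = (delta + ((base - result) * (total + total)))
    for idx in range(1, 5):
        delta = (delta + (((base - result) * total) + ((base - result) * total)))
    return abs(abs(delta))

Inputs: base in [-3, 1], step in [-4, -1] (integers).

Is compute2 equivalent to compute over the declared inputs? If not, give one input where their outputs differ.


Try base=0, step=-4.
compute: total := 16 | scale := 16 | (((6 + -6) - (scale - total)) == max(base, base)): true | base := 16 | result := 0 | iter idx=1: | result := 256 | iter turn=0: | result := 250 | iter turn=1: | result := 244 | iter idx=2: | result := 500 | iter turn=0: | result := 494 | iter turn=1: | result := 488 | iter idx=3: | result := 744 | iter turn=0: | result := 738 | iter turn=1: | result := 732 | iter idx=4: | result := 988 | iter turn=0: | result := 982 | iter turn=1: | result := 976 | iter idx=5: | result := 1232 | iter turn=0: | result := 1226 | iter turn=1: | result := 1220 | delta := 0 | iter idx=0: | delta := -38528 | iter idx=1: | delta := -77056 | iter idx=2: | delta := -115584 | iter idx=3: | delta := -154112 | iter idx=4: | delta := -192640 | result 192640
compute2: total := 16 | scale := 32 | (((6 + -6) - (scale - total)) == (-min((-base), (-base)))): false | total := -4 | result := 0 | iter idx=1: | result := 0 | iter turn=0: | result := -6 | iter turn=1: | result := -12 | iter idx=2: | result := -12 | iter turn=0: | result := -18 | iter turn=1: | result := -24 | iter idx=3: | result := -24 | iter turn=0: | result := -30 | iter turn=1: | result := -36 | iter idx=4: | result := -36 | iter turn=0: | result := -42 | iter turn=1: | result := -48 | iter idx=5: | result := -48 | iter turn=0: | result := -54 | iter turn=1: | result := -60 | delta := 0 | delta := -480 | iter idx=1: | delta := -960 | iter idx=2: | delta := -1440 | iter idx=3: | delta := -1920 | iter idx=4: | delta := -2400 | result 2400
192640 vs 2400 — the two versions disagree here.
verdict: not equivalent; witness: base=0, step=-4


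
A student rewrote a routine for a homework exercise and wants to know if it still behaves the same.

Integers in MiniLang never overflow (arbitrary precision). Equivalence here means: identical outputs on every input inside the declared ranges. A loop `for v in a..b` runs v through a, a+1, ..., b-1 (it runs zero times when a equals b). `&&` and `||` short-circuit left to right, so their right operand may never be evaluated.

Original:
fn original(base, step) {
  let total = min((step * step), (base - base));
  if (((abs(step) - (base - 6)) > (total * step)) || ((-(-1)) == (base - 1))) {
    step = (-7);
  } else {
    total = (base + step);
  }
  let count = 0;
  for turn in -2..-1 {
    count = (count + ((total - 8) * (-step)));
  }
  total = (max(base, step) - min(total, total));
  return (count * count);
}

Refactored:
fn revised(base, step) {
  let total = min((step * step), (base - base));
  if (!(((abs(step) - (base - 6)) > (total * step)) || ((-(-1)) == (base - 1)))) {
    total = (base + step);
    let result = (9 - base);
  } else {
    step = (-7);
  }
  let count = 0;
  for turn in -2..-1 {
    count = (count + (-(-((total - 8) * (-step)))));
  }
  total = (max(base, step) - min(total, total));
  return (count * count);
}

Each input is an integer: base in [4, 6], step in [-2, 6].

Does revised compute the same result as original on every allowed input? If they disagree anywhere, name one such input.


The two are interchangeable: constant usage differs, and arithmetic usage differs, and local variable names differ, and statement counts differ, and boolean connective usage differs, and every declared input agrees.
Tracing base=6, step=4: original: total becomes 0; next (((abs(step) - (base - 6)) > (total * step)) || ((-(-1)) == (base - 1))) evaluates to true; next step becomes -7; next count becomes 0; next at turn=-2:; next count becomes -56; next total becomes 6; next final value 3136 | revised: total becomes 0; next (!(((abs(step) - (base - 6)) > (total * step)) || ((-(-1)) == (base - 1)))) evaluates to false; next step becomes -7; next count becomes 0; next at turn=-2:; next count becomes -56; next total becomes 6; next final value 3136 — matching result 3136.
Every one of the 27 inputs gives matching results.
verdict: equivalent


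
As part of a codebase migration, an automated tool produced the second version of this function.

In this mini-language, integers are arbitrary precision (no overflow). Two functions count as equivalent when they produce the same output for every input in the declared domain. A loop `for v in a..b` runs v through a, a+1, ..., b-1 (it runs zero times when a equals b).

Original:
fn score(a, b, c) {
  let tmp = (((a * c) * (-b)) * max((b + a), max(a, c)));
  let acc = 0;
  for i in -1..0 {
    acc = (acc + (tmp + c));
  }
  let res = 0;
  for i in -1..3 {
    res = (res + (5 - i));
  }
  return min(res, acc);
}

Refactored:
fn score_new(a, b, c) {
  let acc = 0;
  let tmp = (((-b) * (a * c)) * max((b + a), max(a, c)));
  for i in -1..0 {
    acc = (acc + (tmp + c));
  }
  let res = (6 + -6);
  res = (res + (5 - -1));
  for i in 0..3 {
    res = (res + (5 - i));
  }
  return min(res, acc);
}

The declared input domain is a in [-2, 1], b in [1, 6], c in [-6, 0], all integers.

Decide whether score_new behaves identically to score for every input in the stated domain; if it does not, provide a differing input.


This is a faithful refactor — arithmetic usage differs; also statement counts differ; also loop structure differs; also constant usage differs, but the computed results match everywhere.
As a probe, take a=-2, b=2, c=-1: score runs tmp = 0; acc = 0; [i=-1]; acc = -1; res = 0; [i=-1]; res = 6; [i=0]; res = 11; [i=1]; res = 15; [i=2]; res = 18; return -1; score_new runs acc = 0; tmp = 0; [i=-1]; acc = -1; res = 0; res = 6; [i=0]; res = 11; [i=1]; res = 15; [i=2]; res = 18; return -1; both end at -1.
Checked all 168 inputs in the declared domain: the outputs agree on every one.
verdict: equivalent


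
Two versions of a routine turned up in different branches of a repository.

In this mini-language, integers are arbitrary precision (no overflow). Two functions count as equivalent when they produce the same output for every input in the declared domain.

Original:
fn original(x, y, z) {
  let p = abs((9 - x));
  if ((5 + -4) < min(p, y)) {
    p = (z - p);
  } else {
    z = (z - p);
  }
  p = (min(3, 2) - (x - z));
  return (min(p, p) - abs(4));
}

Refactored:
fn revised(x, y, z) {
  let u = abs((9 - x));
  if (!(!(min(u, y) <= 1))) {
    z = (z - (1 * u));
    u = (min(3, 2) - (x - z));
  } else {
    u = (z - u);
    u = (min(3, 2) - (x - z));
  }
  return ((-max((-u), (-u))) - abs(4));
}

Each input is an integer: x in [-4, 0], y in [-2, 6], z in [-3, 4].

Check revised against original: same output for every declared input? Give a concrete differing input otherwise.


This is a faithful refactor — boolean connective usage differs; and local variable names differ; and statement counts differ; and min/max/abs usage differs; and arithmetic usage differs; and comparison usage differs; and constant usage differs, but the computed results match everywhere.
Spot check at x=0, y=0, z=0 — original: p := 9 | ((5 + -4) < min(p, y)): false | z := -9 | p := -7 | result -11. revised: u := 9 | (!(!(min(u, y) <= 1))): true | z := -9 | u := -7 | result -11. Both give -11.
An exhaustive pass over the 360 declared inputs shows identical outputs.
verdict: equivalent


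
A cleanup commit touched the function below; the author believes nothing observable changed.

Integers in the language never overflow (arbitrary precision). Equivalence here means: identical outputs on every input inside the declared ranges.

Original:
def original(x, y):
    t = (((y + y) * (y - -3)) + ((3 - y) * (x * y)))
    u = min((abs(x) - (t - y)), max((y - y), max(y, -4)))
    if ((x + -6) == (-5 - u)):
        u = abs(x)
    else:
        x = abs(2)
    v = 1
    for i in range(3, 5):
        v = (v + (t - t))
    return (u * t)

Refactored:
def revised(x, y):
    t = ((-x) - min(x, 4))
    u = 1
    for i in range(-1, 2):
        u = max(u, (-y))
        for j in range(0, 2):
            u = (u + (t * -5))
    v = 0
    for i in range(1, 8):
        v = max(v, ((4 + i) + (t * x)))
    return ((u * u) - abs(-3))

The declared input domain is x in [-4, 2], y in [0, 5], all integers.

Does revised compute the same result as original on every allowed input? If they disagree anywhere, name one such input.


Not equivalent: x=-4, y=0 separates them (0 vs 6397).
original: t=0, then u=0, then ((x + -6) == (-5 - u)) is false, then x=2, then v=1, then (i=3), then v=1, then (i=4), then v=1, then returns 0
revised: t=8, then u=1, then (i=-1), then u=1, then (j=0), then u=-39, then (j=1), then u=-79, then (i=0), then u=0, then (j=0), then u=-40, then (j=1), then u=-80, then (i=1), then u=0, then (j=0), then u=-40, then (j=1), then u=-80, then v=0, then (i=1), then v=0, then (i=2), then v=0, then (i=3), then v=0, then (i=4), then v=0, then (i=5), then v=0, then (i=6), then v=0, then (i=7), then v=0, then returns 6397
verdict: not equivalent; witness: x=-4, y=0


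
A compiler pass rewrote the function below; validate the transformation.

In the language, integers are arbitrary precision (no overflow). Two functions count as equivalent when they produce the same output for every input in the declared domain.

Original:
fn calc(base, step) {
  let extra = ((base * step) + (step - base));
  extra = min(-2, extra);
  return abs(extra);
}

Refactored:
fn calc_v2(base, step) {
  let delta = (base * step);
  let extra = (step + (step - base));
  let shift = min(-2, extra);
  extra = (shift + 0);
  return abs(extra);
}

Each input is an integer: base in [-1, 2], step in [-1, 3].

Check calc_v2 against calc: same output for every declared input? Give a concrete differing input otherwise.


There is a counterexample at base=2, step=-1: 5 on one side, 4 on the other.
calc: extra=-5, then extra=-5, then returns 5
calc_v2: delta=-2, then extra=-4, then shift=-4, then extra=-4, then returns 4
verdict: not equivalent; witness: base=2, step=-1


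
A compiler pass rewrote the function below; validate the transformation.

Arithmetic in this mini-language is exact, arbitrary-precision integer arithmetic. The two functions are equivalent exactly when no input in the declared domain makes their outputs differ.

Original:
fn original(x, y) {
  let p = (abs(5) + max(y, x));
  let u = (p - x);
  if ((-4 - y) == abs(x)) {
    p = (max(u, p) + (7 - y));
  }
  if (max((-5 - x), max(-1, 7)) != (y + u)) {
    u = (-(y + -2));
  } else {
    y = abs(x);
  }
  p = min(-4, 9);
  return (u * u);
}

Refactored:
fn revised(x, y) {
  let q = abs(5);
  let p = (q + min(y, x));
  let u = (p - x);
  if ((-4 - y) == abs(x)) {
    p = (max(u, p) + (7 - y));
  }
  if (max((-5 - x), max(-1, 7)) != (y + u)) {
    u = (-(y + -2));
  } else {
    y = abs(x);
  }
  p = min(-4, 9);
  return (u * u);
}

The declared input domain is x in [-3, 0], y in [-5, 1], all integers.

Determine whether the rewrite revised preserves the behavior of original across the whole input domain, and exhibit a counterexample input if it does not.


Take x=-2, y=0.
original: p=5, then u=7, then ((-4 - y) == abs(x)) is false, then (max((-5 - x), max(-1, 7)) != (y + u)) is false, then y=2, then p=-4, then returns 49
revised: q=5, then p=3, then u=5, then ((-4 - y) == abs(x)) is false, then (max((-5 - x), max(-1, 7)) != (y + u)) is true, then u=2, then p=-4, then returns 4
49 and 4 differ, so these are not the same function on this domain.
verdict: not equivalent; witness: x=-2, y=0


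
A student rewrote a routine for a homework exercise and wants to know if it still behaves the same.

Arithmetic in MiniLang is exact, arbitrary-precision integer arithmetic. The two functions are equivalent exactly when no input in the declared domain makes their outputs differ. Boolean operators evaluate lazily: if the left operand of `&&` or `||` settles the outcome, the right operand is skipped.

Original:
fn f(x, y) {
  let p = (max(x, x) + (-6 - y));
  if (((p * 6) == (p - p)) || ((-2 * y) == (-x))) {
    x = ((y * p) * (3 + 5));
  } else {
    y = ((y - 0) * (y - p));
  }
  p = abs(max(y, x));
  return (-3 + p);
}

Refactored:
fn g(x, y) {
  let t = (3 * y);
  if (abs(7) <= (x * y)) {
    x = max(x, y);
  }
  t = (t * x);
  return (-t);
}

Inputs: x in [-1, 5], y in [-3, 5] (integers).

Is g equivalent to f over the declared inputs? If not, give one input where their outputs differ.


Take x=-1, y=-3.
f: p = -4; (((p * 6) == (p - p)) || ((-2 * y) == (-x))) -> false; y = -3; p = 1; return -2
g: t = -9; (abs(7) <= (x * y)) -> false; t = 9; return -9
-2 != -9, so the rewrite changes behavior.
verdict: not equivalent; witness: x=-1, y=-3


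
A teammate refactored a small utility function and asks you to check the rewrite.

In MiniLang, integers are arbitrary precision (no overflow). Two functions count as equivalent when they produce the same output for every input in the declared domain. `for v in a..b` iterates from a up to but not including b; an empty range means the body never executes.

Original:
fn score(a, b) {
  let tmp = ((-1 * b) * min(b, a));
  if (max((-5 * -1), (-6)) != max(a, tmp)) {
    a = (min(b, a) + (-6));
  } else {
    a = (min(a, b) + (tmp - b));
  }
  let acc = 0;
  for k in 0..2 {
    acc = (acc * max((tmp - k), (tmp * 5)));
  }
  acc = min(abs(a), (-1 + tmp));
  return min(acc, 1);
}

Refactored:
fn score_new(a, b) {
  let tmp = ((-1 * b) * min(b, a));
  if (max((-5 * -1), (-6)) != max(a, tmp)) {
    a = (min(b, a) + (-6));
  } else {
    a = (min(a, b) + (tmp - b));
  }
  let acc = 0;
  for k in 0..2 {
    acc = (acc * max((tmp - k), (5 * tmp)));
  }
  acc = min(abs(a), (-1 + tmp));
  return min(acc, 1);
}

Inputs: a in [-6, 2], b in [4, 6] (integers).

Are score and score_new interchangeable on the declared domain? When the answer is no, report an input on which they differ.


The two versions differ — the changes include same computation, different form.
Spot check at a=1, b=4 — score: tmp = -4; (max((-5 * -1), (-6)) != max(a, tmp)) -> true; a = -5; acc = 0; [k=0]; acc = 0; [k=1]; acc = 0; acc = -5; return -5. score_new: tmp = -4; (max((-5 * -1), (-6)) != max(a, tmp)) -> true; a = -5; acc = 0; [k=0]; acc = 0; [k=1]; acc = 0; acc = -5; return -5. Both give -5.
Every one of the 27 inputs gives matching results.
verdict: equivalent


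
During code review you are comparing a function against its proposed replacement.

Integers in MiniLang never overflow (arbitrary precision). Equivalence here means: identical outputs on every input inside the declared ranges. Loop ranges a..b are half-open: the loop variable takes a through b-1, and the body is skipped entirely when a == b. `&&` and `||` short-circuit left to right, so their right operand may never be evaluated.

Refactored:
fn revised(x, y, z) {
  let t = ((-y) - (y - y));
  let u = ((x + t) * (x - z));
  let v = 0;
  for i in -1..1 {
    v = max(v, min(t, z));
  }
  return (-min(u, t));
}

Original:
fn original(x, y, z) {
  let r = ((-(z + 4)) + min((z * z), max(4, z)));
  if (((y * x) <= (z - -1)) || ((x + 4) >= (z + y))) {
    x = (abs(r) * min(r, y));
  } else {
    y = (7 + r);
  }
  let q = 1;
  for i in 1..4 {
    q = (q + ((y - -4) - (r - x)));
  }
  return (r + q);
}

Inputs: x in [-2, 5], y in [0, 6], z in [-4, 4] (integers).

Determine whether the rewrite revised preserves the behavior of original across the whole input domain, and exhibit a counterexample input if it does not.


Try x=-2, y=0, z=-4.
original: r=4, then (((y * x) <= (z - -1)) || ((x + 4) >= (z + y))) is true, then x=0, then q=1, then (i=1), then q=1, then (i=2), then q=1, then (i=3), then q=1, then returns 5
revised: t=0, then u=-4, then v=0, then (i=-1), then v=0, then (i=0), then v=0, then returns 4
5 != 4, so the rewrite changes behavior.
verdict: not equivalent; witness: x=-2, y=0, z=-4


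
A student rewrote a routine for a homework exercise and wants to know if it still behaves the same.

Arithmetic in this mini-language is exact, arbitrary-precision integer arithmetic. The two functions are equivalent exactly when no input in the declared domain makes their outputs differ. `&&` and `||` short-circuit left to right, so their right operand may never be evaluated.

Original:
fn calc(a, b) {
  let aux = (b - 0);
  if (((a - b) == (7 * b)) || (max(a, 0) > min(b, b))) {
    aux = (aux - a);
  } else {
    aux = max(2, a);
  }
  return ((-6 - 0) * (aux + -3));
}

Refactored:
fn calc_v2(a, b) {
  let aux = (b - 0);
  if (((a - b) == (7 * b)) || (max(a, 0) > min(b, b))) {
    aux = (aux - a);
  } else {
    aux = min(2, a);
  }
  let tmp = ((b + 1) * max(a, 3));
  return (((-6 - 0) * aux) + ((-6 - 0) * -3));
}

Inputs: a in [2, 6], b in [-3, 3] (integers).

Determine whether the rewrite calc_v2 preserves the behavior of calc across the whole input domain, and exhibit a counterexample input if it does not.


Input a=3, b=3: 0 from calc versus 6 from calc_v2.
verdict: not equivalent; witness: a=3, b=3


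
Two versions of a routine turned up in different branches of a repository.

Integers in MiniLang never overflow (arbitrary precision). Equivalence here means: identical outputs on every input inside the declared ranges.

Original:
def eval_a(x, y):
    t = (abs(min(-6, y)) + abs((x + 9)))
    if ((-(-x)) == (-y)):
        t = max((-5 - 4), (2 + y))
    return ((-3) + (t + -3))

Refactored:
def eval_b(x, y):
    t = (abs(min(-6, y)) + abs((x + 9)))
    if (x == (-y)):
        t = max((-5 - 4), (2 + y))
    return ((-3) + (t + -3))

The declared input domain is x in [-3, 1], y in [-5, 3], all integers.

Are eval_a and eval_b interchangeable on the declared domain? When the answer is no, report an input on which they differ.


Reading the diff, among the changes: same computation, different form.
Tracing x=-3, y=0: eval_a: t becomes 12; next ((-(-x)) == (-y)) evaluates to false; next final value 6 | eval_b: t becomes 12; next (x == (-y)) evaluates to false; next final value 6 — matching result 6.
Sweeping the whole domain (45 inputs) finds no disagreement.
verdict: equivalent


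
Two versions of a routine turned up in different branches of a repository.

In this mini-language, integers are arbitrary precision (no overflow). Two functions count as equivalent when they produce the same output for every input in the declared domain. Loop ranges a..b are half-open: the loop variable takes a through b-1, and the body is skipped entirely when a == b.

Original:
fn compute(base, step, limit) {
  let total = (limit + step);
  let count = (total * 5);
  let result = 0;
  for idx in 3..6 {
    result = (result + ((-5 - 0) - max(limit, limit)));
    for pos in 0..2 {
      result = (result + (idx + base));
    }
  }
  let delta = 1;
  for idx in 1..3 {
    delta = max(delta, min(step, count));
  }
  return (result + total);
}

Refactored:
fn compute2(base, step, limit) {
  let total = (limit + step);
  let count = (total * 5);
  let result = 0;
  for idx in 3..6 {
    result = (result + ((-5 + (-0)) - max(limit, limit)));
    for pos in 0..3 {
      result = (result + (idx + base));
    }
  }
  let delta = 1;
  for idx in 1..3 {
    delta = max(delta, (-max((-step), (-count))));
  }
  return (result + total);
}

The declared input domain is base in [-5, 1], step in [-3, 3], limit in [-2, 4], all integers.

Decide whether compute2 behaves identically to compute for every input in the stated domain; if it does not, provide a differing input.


Run the pair on base=-5, step=-3, limit=-2.
compute: total=-5, then count=-25, then result=0, then (idx=3), then result=-3, then (pos=0), then result=-5, then (pos=1), then result=-7, then (idx=4), then result=-10, then (pos=0), then result=-11, then (pos=1), then result=-12, then (idx=5), then result=-15, then (pos=0), then result=-15, then (pos=1), then result=-15, then delta=1, then (idx=1), then delta=1, then (idx=2), then delta=1, then returns -20
compute2: total=-5, then count=-25, then result=0, then (idx=3), then result=-3, then (pos=0), then result=-5, then (pos=1), then result=-7, then (pos=2), then result=-9, then (idx=4), then result=-12, then (pos=0), then result=-13, then (pos=1), then result=-14, then (pos=2), then result=-15, then (idx=5), then result=-18, then (pos=0), then result=-18, then (pos=1), then result=-18, then (pos=2), then result=-18, then delta=1, then (idx=1), then delta=1, then (idx=2), then delta=1, then returns -23
-20 != -23, so the rewrite changes behavior.
verdict: not equivalent; witness: base=-5, step=-3, limit=-2
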